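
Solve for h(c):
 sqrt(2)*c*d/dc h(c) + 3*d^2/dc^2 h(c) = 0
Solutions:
 h(c) = C1 + C2*erf(2^(3/4)*sqrt(3)*c/6)


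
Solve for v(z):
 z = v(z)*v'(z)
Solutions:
 v(z) = -sqrt(C1 + z^2)
 v(z) = sqrt(C1 + z^2)


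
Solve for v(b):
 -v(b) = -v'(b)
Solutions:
 v(b) = C1*exp(b)


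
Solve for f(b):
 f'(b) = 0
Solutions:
 f(b) = C1


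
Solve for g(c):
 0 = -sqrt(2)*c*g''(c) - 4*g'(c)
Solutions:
 g(c) = C1 + C2*c^(1 - 2*sqrt(2))


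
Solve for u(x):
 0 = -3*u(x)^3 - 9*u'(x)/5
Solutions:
 u(x) = -sqrt(6)*sqrt(-1/(C1 - 5*x))/2
 u(x) = sqrt(6)*sqrt(-1/(C1 - 5*x))/2


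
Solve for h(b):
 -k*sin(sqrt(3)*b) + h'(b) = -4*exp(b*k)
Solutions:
 h(b) = C1 - sqrt(3)*k*cos(sqrt(3)*b)/3 - 4*exp(b*k)/k


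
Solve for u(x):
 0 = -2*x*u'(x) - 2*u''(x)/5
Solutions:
 u(x) = C1 + C2*erf(sqrt(10)*x/2)


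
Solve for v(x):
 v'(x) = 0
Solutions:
 v(x) = C1


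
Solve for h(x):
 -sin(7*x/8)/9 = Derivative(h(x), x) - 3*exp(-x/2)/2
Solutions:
 h(x) = C1 + 8*cos(7*x/8)/63 - 3*exp(-x/2)


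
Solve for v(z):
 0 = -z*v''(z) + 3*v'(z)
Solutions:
 v(z) = C1 + C2*z^4


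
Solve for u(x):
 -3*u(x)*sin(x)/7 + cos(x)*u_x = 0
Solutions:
 u(x) = C1/cos(x)^(3/7)


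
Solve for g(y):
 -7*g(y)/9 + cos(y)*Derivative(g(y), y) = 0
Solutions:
 g(y) = C1*(sin(y) + 1)^(7/18)/(sin(y) - 1)^(7/18)


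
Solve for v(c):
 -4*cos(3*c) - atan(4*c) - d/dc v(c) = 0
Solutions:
 v(c) = C1 - c*atan(4*c) + log(16*c^2 + 1)/8 - 4*sin(3*c)/3


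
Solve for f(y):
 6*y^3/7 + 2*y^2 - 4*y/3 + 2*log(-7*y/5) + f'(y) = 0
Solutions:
 f(y) = C1 - 3*y^4/14 - 2*y^3/3 + 2*y^2/3 - 2*y*log(-y) + 2*y*(-log(7) + 1 + log(5))


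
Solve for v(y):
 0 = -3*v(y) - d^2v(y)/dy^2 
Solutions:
 v(y) = C1*sin(sqrt(3)*y) + C2*cos(sqrt(3)*y)


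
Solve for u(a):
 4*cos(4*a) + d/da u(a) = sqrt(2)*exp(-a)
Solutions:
 u(a) = C1 - sin(4*a) - sqrt(2)*exp(-a)


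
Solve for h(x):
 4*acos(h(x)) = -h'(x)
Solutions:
 Integral(1/acos(_y), (_y, h(x))) = C1 - 4*x


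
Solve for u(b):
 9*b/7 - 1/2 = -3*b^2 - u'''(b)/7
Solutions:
 u(b) = C1 + C2*b + C3*b^2 - 7*b^5/20 - 3*b^4/8 + 7*b^3/12


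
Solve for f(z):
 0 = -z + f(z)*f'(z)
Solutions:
 f(z) = -sqrt(C1 + z^2)
 f(z) = sqrt(C1 + z^2)


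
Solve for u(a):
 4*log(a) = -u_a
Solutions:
 u(a) = C1 - 4*a*log(a) + 4*a


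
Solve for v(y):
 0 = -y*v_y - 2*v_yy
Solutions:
 v(y) = C1 + C2*erf(y/2)


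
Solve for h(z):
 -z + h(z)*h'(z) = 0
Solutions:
 h(z) = -sqrt(C1 + z^2)
 h(z) = sqrt(C1 + z^2)


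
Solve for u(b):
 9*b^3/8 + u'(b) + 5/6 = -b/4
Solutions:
 u(b) = C1 - 9*b^4/32 - b^2/8 - 5*b/6


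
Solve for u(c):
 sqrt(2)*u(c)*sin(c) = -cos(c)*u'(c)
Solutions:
 u(c) = C1*cos(c)^(sqrt(2))


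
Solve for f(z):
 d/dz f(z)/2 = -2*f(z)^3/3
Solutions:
 f(z) = -sqrt(6)*sqrt(-1/(C1 - 4*z))/2
 f(z) = sqrt(6)*sqrt(-1/(C1 - 4*z))/2


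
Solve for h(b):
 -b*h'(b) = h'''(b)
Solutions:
 h(b) = C1 + Integral(C2*airyai(-b) + C3*airybi(-b), b)


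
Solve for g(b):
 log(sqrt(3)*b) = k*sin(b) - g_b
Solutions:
 g(b) = C1 - b*log(b) - b*log(3)/2 + b - k*cos(b)


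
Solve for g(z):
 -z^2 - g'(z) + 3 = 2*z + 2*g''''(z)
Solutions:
 g(z) = C1 + C4*exp(-2^(2/3)*z/2) - z^3/3 - z^2 + 3*z + (C2*sin(2^(2/3)*sqrt(3)*z/4) + C3*cos(2^(2/3)*sqrt(3)*z/4))*exp(2^(2/3)*z/4)


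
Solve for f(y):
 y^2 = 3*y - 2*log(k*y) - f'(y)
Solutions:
 f(y) = C1 - y^3/3 + 3*y^2/2 - 2*y*log(k*y) + 2*y


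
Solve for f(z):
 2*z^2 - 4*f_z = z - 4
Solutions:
 f(z) = C1 + z^3/6 - z^2/8 + z


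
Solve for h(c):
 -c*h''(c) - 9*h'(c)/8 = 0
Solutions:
 h(c) = C1 + C2/c^(1/8)


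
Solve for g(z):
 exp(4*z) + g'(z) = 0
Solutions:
 g(z) = C1 - exp(4*z)/4


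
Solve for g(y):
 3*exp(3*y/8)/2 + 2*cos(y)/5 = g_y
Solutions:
 g(y) = C1 + 4*exp(3*y/8) + 2*sin(y)/5


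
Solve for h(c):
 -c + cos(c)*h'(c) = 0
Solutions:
 h(c) = C1 + Integral(c/cos(c), c)


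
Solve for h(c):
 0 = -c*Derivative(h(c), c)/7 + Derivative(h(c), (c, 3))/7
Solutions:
 h(c) = C1 + Integral(C2*airyai(c) + C3*airybi(c), c)


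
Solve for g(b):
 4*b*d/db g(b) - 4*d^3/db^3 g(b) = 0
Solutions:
 g(b) = C1 + Integral(C2*airyai(b) + C3*airybi(b), b)


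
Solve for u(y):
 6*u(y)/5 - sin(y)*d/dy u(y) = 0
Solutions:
 u(y) = C1*(cos(y) - 1)^(3/5)/(cos(y) + 1)^(3/5)


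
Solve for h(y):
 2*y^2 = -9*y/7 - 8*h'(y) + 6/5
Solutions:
 h(y) = C1 - y^3/12 - 9*y^2/112 + 3*y/20


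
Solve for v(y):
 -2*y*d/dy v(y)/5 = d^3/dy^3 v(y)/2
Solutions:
 v(y) = C1 + Integral(C2*airyai(-10^(2/3)*y/5) + C3*airybi(-10^(2/3)*y/5), y)


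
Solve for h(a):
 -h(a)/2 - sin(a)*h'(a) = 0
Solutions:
 h(a) = C1*(cos(a) + 1)^(1/4)/(cos(a) - 1)^(1/4)


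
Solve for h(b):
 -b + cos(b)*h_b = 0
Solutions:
 h(b) = C1 + Integral(b/cos(b), b)


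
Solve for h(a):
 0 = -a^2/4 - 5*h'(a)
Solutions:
 h(a) = C1 - a^3/60


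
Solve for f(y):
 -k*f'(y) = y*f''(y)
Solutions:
 f(y) = C1 + y^(1 - re(k))*(C2*sin(log(y)*Abs(im(k))) + C3*cos(log(y)*im(k)))


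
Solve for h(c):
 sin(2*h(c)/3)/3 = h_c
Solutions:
 -c/3 + 3*log(cos(2*h(c)/3) - 1)/4 - 3*log(cos(2*h(c)/3) + 1)/4 = C1


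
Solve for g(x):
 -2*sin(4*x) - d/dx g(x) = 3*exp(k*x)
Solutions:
 g(x) = C1 + cos(4*x)/2 - 3*exp(k*x)/k


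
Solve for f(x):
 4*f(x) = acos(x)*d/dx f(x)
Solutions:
 f(x) = C1*exp(4*Integral(1/acos(x), x))


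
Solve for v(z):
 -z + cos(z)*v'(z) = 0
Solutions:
 v(z) = C1 + Integral(z/cos(z), z)


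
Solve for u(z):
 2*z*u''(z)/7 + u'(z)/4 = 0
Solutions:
 u(z) = C1 + C2*z^(1/8)


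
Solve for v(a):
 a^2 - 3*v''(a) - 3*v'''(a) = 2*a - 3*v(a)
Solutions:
 v(a) = C1*exp(-a*(2*2^(1/3)/(3*sqrt(69) + 25)^(1/3) + 4 + 2^(2/3)*(3*sqrt(69) + 25)^(1/3))/12)*sin(2^(1/3)*sqrt(3)*a*(-2^(1/3)*(3*sqrt(69) + 25)^(1/3) + 2/(3*sqrt(69) + 25)^(1/3))/12) + C2*exp(-a*(2*2^(1/3)/(3*sqrt(69) + 25)^(1/3) + 4 + 2^(2/3)*(3*sqrt(69) + 25)^(1/3))/12)*cos(2^(1/3)*sqrt(3)*a*(-2^(1/3)*(3*sqrt(69) + 25)^(1/3) + 2/(3*sqrt(69) + 25)^(1/3))/12) + C3*exp(a*(-2 + 2*2^(1/3)/(3*sqrt(69) + 25)^(1/3) + 2^(2/3)*(3*sqrt(69) + 25)^(1/3))/6) - a^2/3 + 2*a/3 - 2/3


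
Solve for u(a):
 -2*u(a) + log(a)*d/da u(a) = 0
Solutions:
 u(a) = C1*exp(2*li(a))


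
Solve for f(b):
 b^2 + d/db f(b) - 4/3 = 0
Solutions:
 f(b) = C1 - b^3/3 + 4*b/3


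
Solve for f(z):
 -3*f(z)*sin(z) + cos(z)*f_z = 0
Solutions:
 f(z) = C1/cos(z)^3


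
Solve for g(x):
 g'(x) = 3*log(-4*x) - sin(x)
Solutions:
 g(x) = C1 + 3*x*log(-x) - 3*x + 6*x*log(2) + cos(x)


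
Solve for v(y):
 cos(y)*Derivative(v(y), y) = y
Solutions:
 v(y) = C1 + Integral(y/cos(y), y)


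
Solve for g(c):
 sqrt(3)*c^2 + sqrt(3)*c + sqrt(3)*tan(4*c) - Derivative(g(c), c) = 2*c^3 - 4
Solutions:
 g(c) = C1 - c^4/2 + sqrt(3)*c^3/3 + sqrt(3)*c^2/2 + 4*c - sqrt(3)*log(cos(4*c))/4


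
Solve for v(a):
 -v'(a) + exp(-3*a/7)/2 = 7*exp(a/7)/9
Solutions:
 v(a) = C1 - 49*exp(a/7)/9 - 7*exp(-3*a/7)/6


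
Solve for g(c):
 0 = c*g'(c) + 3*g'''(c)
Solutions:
 g(c) = C1 + Integral(C2*airyai(-3^(2/3)*c/3) + C3*airybi(-3^(2/3)*c/3), c)


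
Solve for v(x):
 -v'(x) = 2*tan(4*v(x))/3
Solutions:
 v(x) = -asin(C1*exp(-8*x/3))/4 + pi/4
 v(x) = asin(C1*exp(-8*x/3))/4


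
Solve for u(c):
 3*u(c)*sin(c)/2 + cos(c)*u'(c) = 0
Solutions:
 u(c) = C1*cos(c)^(3/2)


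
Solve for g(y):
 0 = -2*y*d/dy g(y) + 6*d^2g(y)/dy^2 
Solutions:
 g(y) = C1 + C2*erfi(sqrt(6)*y/6)


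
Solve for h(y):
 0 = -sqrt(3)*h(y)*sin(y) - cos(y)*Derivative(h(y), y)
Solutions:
 h(y) = C1*cos(y)^(sqrt(3))


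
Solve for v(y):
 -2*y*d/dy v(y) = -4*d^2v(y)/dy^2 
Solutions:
 v(y) = C1 + C2*erfi(y/2)


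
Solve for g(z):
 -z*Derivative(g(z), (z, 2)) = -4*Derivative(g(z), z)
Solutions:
 g(z) = C1 + C2*z^5


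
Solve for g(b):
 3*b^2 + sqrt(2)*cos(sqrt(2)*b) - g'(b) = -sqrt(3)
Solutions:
 g(b) = C1 + b^3 + sqrt(3)*b + sin(sqrt(2)*b)


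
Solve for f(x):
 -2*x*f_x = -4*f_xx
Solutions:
 f(x) = C1 + C2*erfi(x/2)


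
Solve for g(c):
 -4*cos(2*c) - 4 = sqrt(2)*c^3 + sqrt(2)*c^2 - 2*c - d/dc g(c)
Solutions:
 g(c) = C1 + sqrt(2)*c^4/4 + sqrt(2)*c^3/3 - c^2 + 4*c + 4*sin(c)*cos(c)


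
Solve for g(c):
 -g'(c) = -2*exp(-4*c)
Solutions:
 g(c) = C1 - exp(-4*c)/2


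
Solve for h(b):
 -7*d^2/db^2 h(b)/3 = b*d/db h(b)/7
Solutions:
 h(b) = C1 + C2*erf(sqrt(6)*b/14)


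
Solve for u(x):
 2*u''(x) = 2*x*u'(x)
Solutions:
 u(x) = C1 + C2*erfi(sqrt(2)*x/2)


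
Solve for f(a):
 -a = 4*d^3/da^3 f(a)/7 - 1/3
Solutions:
 f(a) = C1 + C2*a + C3*a^2 - 7*a^4/96 + 7*a^3/72


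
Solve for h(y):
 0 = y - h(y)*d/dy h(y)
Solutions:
 h(y) = -sqrt(C1 + y^2)
 h(y) = sqrt(C1 + y^2)


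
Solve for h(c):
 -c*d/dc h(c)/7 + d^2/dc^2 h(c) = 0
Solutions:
 h(c) = C1 + C2*erfi(sqrt(14)*c/14)


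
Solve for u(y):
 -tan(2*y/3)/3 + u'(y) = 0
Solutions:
 u(y) = C1 - log(cos(2*y/3))/2


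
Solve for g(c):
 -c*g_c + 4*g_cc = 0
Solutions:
 g(c) = C1 + C2*erfi(sqrt(2)*c/4)


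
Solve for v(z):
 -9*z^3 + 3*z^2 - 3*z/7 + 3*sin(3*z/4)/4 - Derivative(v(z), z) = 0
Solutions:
 v(z) = C1 - 9*z^4/4 + z^3 - 3*z^2/14 - cos(3*z/4)


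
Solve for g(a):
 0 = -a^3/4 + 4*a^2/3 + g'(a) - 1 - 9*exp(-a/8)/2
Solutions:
 g(a) = C1 + a^4/16 - 4*a^3/9 + a - 36*exp(-a/8)


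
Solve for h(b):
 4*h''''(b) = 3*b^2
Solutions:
 h(b) = C1 + C2*b + C3*b^2 + C4*b^3 + b^6/480


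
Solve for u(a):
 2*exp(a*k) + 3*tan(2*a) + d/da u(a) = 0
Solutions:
 u(a) = C1 - 2*Piecewise((exp(a*k)/k, Ne(k, 0)), (a, True)) + 3*log(cos(2*a))/2


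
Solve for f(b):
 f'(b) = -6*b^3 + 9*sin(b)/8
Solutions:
 f(b) = C1 - 3*b^4/2 - 9*cos(b)/8


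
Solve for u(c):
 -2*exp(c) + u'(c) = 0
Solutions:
 u(c) = C1 + 2*exp(c)


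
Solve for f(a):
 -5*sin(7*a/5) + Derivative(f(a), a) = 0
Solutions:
 f(a) = C1 - 25*cos(7*a/5)/7


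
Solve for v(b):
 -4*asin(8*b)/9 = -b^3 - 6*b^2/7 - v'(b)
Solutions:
 v(b) = C1 - b^4/4 - 2*b^3/7 + 4*b*asin(8*b)/9 + sqrt(1 - 64*b^2)/18


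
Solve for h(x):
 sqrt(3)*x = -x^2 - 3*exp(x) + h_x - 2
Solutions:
 h(x) = C1 + x^3/3 + sqrt(3)*x^2/2 + 2*x + 3*exp(x)


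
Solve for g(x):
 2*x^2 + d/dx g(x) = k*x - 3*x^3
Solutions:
 g(x) = C1 + k*x^2/2 - 3*x^4/4 - 2*x^3/3


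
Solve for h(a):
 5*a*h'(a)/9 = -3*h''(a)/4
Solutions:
 h(a) = C1 + C2*erf(sqrt(30)*a/9)


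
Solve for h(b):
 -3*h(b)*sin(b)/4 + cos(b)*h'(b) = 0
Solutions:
 h(b) = C1/cos(b)^(3/4)


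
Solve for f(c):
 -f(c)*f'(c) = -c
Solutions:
 f(c) = -sqrt(C1 + c^2)
 f(c) = sqrt(C1 + c^2)


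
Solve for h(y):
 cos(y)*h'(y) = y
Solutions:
 h(y) = C1 + Integral(y/cos(y), y)


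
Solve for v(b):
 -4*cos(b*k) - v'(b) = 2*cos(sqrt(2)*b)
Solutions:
 v(b) = C1 - sqrt(2)*sin(sqrt(2)*b) - 4*sin(b*k)/k


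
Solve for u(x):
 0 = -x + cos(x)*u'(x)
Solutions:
 u(x) = C1 + Integral(x/cos(x), x)


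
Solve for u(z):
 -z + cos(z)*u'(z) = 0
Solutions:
 u(z) = C1 + Integral(z/cos(z), z)


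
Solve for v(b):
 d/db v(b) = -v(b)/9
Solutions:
 v(b) = C1*exp(-b/9)


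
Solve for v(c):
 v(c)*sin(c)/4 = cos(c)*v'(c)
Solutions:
 v(c) = C1/cos(c)^(1/4)


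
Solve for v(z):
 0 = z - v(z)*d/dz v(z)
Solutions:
 v(z) = -sqrt(C1 + z^2)
 v(z) = sqrt(C1 + z^2)


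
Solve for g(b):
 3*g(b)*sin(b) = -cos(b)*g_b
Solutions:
 g(b) = C1*cos(b)^3


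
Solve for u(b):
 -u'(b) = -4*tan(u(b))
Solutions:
 u(b) = pi - asin(C1*exp(4*b))
 u(b) = asin(C1*exp(4*b))


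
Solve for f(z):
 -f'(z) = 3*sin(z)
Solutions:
 f(z) = C1 + 3*cos(z)


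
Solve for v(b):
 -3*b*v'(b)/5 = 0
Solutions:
 v(b) = C1


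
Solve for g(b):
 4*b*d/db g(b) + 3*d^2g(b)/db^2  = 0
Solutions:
 g(b) = C1 + C2*erf(sqrt(6)*b/3)


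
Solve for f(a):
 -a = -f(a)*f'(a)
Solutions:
 f(a) = -sqrt(C1 + a^2)
 f(a) = sqrt(C1 + a^2)


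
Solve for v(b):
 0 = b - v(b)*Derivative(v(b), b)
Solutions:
 v(b) = -sqrt(C1 + b^2)
 v(b) = sqrt(C1 + b^2)


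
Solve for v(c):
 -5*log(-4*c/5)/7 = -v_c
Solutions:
 v(c) = C1 + 5*c*log(-c)/7 + 5*c*(-log(5) - 1 + 2*log(2))/7


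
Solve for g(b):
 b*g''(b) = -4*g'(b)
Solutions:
 g(b) = C1 + C2/b^3


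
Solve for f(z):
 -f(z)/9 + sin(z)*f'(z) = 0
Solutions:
 f(z) = C1*(cos(z) - 1)^(1/18)/(cos(z) + 1)^(1/18)


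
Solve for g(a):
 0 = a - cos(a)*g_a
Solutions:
 g(a) = C1 + Integral(a/cos(a), a)


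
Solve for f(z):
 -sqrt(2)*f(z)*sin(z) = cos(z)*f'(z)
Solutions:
 f(z) = C1*cos(z)^(sqrt(2))


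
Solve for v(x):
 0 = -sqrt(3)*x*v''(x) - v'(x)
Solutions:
 v(x) = C1 + C2*x^(1 - sqrt(3)/3)


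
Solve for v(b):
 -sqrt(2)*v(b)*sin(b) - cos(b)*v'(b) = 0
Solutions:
 v(b) = C1*cos(b)^(sqrt(2))


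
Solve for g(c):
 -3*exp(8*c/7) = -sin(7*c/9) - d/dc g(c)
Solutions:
 g(c) = C1 + 21*exp(8*c/7)/8 + 9*cos(7*c/9)/7


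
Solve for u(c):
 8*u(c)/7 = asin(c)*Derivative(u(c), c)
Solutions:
 u(c) = C1*exp(8*Integral(1/asin(c), c)/7)


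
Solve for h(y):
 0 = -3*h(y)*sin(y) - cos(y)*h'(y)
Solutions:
 h(y) = C1*cos(y)^3


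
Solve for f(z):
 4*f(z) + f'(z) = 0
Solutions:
 f(z) = C1*exp(-4*z)


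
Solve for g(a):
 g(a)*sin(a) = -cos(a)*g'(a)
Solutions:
 g(a) = C1*cos(a)


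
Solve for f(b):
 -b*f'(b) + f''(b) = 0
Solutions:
 f(b) = C1 + C2*erfi(sqrt(2)*b/2)


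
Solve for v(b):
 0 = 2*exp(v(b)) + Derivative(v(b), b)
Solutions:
 v(b) = log(1/(C1 + 2*b))


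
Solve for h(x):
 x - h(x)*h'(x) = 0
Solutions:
 h(x) = -sqrt(C1 + x^2)
 h(x) = sqrt(C1 + x^2)


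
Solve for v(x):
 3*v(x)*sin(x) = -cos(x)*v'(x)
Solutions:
 v(x) = C1*cos(x)^3


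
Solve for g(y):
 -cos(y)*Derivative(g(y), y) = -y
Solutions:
 g(y) = C1 + Integral(y/cos(y), y)


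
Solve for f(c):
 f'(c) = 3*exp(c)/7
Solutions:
 f(c) = C1 + 3*exp(c)/7


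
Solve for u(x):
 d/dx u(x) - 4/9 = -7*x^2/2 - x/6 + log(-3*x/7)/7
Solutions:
 u(x) = C1 - 7*x^3/6 - x^2/12 + x*log(-x)/7 + x*(-9*log(7) + 9*log(3) + 19)/63


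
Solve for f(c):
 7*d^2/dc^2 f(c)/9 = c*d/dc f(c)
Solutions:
 f(c) = C1 + C2*erfi(3*sqrt(14)*c/14)


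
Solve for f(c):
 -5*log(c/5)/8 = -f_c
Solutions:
 f(c) = C1 + 5*c*log(c)/8 - 5*c*log(5)/8 - 5*c/8


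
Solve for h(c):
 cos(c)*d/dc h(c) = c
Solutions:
 h(c) = C1 + Integral(c/cos(c), c)


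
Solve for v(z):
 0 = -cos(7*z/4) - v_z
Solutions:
 v(z) = C1 - 4*sin(7*z/4)/7


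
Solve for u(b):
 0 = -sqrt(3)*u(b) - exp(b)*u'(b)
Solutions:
 u(b) = C1*exp(sqrt(3)*exp(-b))


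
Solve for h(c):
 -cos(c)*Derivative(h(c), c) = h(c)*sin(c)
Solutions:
 h(c) = C1*cos(c)


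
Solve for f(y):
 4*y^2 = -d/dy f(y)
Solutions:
 f(y) = C1 - 4*y^3/3


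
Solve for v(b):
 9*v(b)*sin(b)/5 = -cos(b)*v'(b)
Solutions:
 v(b) = C1*cos(b)^(9/5)


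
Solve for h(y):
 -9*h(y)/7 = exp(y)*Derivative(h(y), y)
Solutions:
 h(y) = C1*exp(9*exp(-y)/7)


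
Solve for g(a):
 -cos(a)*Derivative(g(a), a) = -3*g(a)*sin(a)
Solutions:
 g(a) = C1/cos(a)^3


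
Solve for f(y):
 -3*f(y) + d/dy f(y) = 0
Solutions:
 f(y) = C1*exp(3*y)


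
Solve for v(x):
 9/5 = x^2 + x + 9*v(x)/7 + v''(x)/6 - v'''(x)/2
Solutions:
 v(x) = C1*exp(x*(-7^(2/3)*(405*sqrt(263) + 6568)^(1/3) - 7*7^(1/3)/(405*sqrt(263) + 6568)^(1/3) + 14)/126)*sin(sqrt(3)*7^(1/3)*x*(-7^(1/3)*(405*sqrt(263) + 6568)^(1/3) + 7/(405*sqrt(263) + 6568)^(1/3))/126) + C2*exp(x*(-7^(2/3)*(405*sqrt(263) + 6568)^(1/3) - 7*7^(1/3)/(405*sqrt(263) + 6568)^(1/3) + 14)/126)*cos(sqrt(3)*7^(1/3)*x*(-7^(1/3)*(405*sqrt(263) + 6568)^(1/3) + 7/(405*sqrt(263) + 6568)^(1/3))/126) + C3*exp(x*(7*7^(1/3)/(405*sqrt(263) + 6568)^(1/3) + 7 + 7^(2/3)*(405*sqrt(263) + 6568)^(1/3))/63) - 7*x^2/9 - 7*x/9 + 1946/1215


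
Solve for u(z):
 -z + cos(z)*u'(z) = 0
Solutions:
 u(z) = C1 + Integral(z/cos(z), z)


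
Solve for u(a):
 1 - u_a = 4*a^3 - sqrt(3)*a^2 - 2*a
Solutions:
 u(a) = C1 - a^4 + sqrt(3)*a^3/3 + a^2 + a


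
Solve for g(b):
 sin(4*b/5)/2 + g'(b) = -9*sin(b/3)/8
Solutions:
 g(b) = C1 + 27*cos(b/3)/8 + 5*cos(4*b/5)/8


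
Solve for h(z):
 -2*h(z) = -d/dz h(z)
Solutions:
 h(z) = C1*exp(2*z)


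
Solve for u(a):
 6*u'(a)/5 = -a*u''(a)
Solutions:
 u(a) = C1 + C2/a^(1/5)


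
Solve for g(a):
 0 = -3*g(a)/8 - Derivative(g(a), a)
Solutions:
 g(a) = C1*exp(-3*a/8)


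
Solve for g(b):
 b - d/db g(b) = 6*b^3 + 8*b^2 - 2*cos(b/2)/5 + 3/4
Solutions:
 g(b) = C1 - 3*b^4/2 - 8*b^3/3 + b^2/2 - 3*b/4 + 4*sin(b/2)/5


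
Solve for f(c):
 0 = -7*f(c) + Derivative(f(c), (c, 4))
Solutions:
 f(c) = C1*exp(-7^(1/4)*c) + C2*exp(7^(1/4)*c) + C3*sin(7^(1/4)*c) + C4*cos(7^(1/4)*c)


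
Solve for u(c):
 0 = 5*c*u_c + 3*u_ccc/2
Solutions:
 u(c) = C1 + Integral(C2*airyai(-10^(1/3)*3^(2/3)*c/3) + C3*airybi(-10^(1/3)*3^(2/3)*c/3), c)


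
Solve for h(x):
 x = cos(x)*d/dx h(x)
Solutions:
 h(x) = C1 + Integral(x/cos(x), x)


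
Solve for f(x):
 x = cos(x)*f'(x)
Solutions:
 f(x) = C1 + Integral(x/cos(x), x)


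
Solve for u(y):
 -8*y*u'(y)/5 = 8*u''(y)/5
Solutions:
 u(y) = C1 + C2*erf(sqrt(2)*y/2)


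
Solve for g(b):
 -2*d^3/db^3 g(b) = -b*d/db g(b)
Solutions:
 g(b) = C1 + Integral(C2*airyai(2^(2/3)*b/2) + C3*airybi(2^(2/3)*b/2), b)


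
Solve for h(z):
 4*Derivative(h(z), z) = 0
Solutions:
 h(z) = C1


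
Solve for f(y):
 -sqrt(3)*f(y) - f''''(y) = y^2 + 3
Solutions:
 f(y) = -sqrt(3)*y^2/3 + (C1*sin(sqrt(2)*3^(1/8)*y/2) + C2*cos(sqrt(2)*3^(1/8)*y/2))*exp(-sqrt(2)*3^(1/8)*y/2) + (C3*sin(sqrt(2)*3^(1/8)*y/2) + C4*cos(sqrt(2)*3^(1/8)*y/2))*exp(sqrt(2)*3^(1/8)*y/2) - sqrt(3)


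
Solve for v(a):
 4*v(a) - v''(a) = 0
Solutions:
 v(a) = C1*exp(-2*a) + C2*exp(2*a)


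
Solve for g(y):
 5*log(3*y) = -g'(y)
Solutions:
 g(y) = C1 - 5*y*log(y) - y*log(243) + 5*y


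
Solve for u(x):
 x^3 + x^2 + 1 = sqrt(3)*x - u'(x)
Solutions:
 u(x) = C1 - x^4/4 - x^3/3 + sqrt(3)*x^2/2 - x


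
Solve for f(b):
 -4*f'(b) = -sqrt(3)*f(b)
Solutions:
 f(b) = C1*exp(sqrt(3)*b/4)


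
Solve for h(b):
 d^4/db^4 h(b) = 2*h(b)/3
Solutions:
 h(b) = C1*exp(-2^(1/4)*3^(3/4)*b/3) + C2*exp(2^(1/4)*3^(3/4)*b/3) + C3*sin(2^(1/4)*3^(3/4)*b/3) + C4*cos(2^(1/4)*3^(3/4)*b/3)


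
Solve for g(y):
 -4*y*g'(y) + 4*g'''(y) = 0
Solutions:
 g(y) = C1 + Integral(C2*airyai(y) + C3*airybi(y), y)


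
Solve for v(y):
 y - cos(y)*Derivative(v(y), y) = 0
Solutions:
 v(y) = C1 + Integral(y/cos(y), y)


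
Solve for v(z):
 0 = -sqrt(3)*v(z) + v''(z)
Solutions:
 v(z) = C1*exp(-3^(1/4)*z) + C2*exp(3^(1/4)*z)


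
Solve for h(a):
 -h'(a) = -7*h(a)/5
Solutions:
 h(a) = C1*exp(7*a/5)


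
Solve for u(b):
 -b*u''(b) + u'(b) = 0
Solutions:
 u(b) = C1 + C2*b^2


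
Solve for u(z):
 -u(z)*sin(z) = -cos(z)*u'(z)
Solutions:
 u(z) = C1/cos(z)


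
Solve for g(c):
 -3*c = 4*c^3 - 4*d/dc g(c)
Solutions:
 g(c) = C1 + c^4/4 + 3*c^2/8


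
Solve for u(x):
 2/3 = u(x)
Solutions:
 u(x) = 2/3


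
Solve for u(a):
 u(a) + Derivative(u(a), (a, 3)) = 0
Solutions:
 u(a) = C3*exp(-a) + (C1*sin(sqrt(3)*a/2) + C2*cos(sqrt(3)*a/2))*exp(a/2)


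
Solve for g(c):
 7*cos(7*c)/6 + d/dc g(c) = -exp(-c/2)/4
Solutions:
 g(c) = C1 - sin(7*c)/6 + exp(-c/2)/2


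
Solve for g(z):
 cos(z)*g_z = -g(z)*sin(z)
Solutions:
 g(z) = C1*cos(z)


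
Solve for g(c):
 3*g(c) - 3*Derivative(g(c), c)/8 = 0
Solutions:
 g(c) = C1*exp(8*c)


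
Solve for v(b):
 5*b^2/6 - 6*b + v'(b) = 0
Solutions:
 v(b) = C1 - 5*b^3/18 + 3*b^2


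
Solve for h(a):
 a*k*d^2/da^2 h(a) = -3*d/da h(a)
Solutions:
 h(a) = C1 + a^(((re(k) - 3)*re(k) + im(k)^2)/(re(k)^2 + im(k)^2))*(C2*sin(3*log(a)*Abs(im(k))/(re(k)^2 + im(k)^2)) + C3*cos(3*log(a)*im(k)/(re(k)^2 + im(k)^2)))


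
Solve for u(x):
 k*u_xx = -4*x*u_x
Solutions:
 u(x) = C1 + C2*sqrt(k)*erf(sqrt(2)*x*sqrt(1/k))


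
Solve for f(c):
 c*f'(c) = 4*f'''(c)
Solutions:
 f(c) = C1 + Integral(C2*airyai(2^(1/3)*c/2) + C3*airybi(2^(1/3)*c/2), c)


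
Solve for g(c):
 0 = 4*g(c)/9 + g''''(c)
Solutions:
 g(c) = (C1*sin(sqrt(3)*c/3) + C2*cos(sqrt(3)*c/3))*exp(-sqrt(3)*c/3) + (C3*sin(sqrt(3)*c/3) + C4*cos(sqrt(3)*c/3))*exp(sqrt(3)*c/3)


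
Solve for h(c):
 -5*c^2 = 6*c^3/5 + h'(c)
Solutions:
 h(c) = C1 - 3*c^4/10 - 5*c^3/3


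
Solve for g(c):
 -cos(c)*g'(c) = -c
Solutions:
 g(c) = C1 + Integral(c/cos(c), c)


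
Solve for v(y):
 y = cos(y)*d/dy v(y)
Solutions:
 v(y) = C1 + Integral(y/cos(y), y)


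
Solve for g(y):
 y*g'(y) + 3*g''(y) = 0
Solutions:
 g(y) = C1 + C2*erf(sqrt(6)*y/6)


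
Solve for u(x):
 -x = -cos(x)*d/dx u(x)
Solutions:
 u(x) = C1 + Integral(x/cos(x), x)


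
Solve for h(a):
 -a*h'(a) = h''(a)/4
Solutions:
 h(a) = C1 + C2*erf(sqrt(2)*a)


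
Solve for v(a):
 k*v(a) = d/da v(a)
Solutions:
 v(a) = C1*exp(a*k)


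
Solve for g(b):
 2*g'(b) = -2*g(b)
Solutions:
 g(b) = C1*exp(-b)


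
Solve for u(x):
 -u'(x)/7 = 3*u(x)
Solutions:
 u(x) = C1*exp(-21*x)


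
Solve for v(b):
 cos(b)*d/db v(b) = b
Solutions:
 v(b) = C1 + Integral(b/cos(b), b)


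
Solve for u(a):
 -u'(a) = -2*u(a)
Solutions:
 u(a) = C1*exp(2*a)


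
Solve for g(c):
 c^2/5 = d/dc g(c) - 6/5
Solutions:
 g(c) = C1 + c^3/15 + 6*c/5


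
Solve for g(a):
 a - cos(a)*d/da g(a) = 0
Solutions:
 g(a) = C1 + Integral(a/cos(a), a)


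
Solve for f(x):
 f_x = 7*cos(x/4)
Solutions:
 f(x) = C1 + 28*sin(x/4)


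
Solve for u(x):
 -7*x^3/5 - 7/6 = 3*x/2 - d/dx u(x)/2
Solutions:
 u(x) = C1 + 7*x^4/10 + 3*x^2/2 + 7*x/3


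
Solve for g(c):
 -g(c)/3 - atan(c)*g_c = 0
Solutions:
 g(c) = C1*exp(-Integral(1/atan(c), c)/3)


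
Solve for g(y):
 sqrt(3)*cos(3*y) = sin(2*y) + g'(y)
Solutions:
 g(y) = C1 + sqrt(3)*sin(3*y)/3 + cos(2*y)/2


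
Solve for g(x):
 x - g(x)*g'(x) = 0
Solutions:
 g(x) = -sqrt(C1 + x^2)
 g(x) = sqrt(C1 + x^2)


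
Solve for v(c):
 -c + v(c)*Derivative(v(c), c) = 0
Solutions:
 v(c) = -sqrt(C1 + c^2)
 v(c) = sqrt(C1 + c^2)


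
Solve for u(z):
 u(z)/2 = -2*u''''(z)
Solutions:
 u(z) = (C1*sin(z/2) + C2*cos(z/2))*exp(-z/2) + (C3*sin(z/2) + C4*cos(z/2))*exp(z/2)


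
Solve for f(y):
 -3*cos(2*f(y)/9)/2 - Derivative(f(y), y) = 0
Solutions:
 3*y/2 - 9*log(sin(2*f(y)/9) - 1)/4 + 9*log(sin(2*f(y)/9) + 1)/4 = C1


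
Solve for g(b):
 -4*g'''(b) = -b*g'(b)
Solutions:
 g(b) = C1 + Integral(C2*airyai(2^(1/3)*b/2) + C3*airybi(2^(1/3)*b/2), b)


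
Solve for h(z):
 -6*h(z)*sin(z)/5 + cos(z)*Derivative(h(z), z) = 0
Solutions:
 h(z) = C1/cos(z)^(6/5)


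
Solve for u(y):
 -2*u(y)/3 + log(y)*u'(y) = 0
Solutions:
 u(y) = C1*exp(2*li(y)/3)


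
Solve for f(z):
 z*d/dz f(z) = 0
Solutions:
 f(z) = C1


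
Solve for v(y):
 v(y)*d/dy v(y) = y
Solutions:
 v(y) = -sqrt(C1 + y^2)
 v(y) = sqrt(C1 + y^2)


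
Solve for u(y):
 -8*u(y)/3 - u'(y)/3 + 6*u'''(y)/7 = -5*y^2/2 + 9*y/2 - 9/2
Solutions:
 u(y) = C1*exp(-42^(1/3)*y*(42^(1/3)/(sqrt(46614) + 216)^(1/3) + (sqrt(46614) + 216)^(1/3))/36)*sin(14^(1/3)*3^(1/6)*y*(-3^(2/3)*(sqrt(46614) + 216)^(1/3) + 3*14^(1/3)/(sqrt(46614) + 216)^(1/3))/36) + C2*exp(-42^(1/3)*y*(42^(1/3)/(sqrt(46614) + 216)^(1/3) + (sqrt(46614) + 216)^(1/3))/36)*cos(14^(1/3)*3^(1/6)*y*(-3^(2/3)*(sqrt(46614) + 216)^(1/3) + 3*14^(1/3)/(sqrt(46614) + 216)^(1/3))/36) + C3*exp(42^(1/3)*y*(42^(1/3)/(sqrt(46614) + 216)^(1/3) + (sqrt(46614) + 216)^(1/3))/18) + 15*y^2/16 - 123*y/64 + 987/512


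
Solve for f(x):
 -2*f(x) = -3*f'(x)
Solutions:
 f(x) = C1*exp(2*x/3)


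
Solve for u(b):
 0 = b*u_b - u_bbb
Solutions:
 u(b) = C1 + Integral(C2*airyai(b) + C3*airybi(b), b)


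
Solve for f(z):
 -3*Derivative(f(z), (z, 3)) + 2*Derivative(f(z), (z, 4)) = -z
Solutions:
 f(z) = C1 + C2*z + C3*z^2 + C4*exp(3*z/2) + z^4/72 + z^3/27


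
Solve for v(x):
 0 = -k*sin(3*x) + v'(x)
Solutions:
 v(x) = C1 - k*cos(3*x)/3


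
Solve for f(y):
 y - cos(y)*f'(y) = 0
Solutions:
 f(y) = C1 + Integral(y/cos(y), y)


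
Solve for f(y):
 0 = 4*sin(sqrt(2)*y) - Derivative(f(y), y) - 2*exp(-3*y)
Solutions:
 f(y) = C1 - 2*sqrt(2)*cos(sqrt(2)*y) + 2*exp(-3*y)/3


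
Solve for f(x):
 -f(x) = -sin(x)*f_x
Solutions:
 f(x) = C1*sqrt(cos(x) - 1)/sqrt(cos(x) + 1)


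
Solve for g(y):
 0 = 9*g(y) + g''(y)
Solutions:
 g(y) = C1*sin(3*y) + C2*cos(3*y)


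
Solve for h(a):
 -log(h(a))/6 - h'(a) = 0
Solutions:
 li(h(a)) = C1 - a/6


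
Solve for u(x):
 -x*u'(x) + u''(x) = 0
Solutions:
 u(x) = C1 + C2*erfi(sqrt(2)*x/2)


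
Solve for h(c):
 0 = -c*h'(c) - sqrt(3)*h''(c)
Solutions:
 h(c) = C1 + C2*erf(sqrt(2)*3^(3/4)*c/6)


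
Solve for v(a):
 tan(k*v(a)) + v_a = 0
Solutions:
 v(a) = Piecewise((-asin(exp(C1*k - a*k))/k + pi/k, Ne(k, 0)), (nan, True))
 v(a) = Piecewise((asin(exp(C1*k - a*k))/k, Ne(k, 0)), (nan, True))


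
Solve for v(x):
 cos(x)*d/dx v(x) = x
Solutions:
 v(x) = C1 + Integral(x/cos(x), x)


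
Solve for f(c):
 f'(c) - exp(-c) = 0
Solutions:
 f(c) = C1 - exp(-c)


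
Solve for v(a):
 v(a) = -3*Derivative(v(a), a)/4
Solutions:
 v(a) = C1*exp(-4*a/3)


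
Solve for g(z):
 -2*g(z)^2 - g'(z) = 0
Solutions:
 g(z) = 1/(C1 + 2*z)


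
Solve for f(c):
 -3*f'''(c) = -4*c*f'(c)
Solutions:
 f(c) = C1 + Integral(C2*airyai(6^(2/3)*c/3) + C3*airybi(6^(2/3)*c/3), c)


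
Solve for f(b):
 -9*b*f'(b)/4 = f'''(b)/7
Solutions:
 f(b) = C1 + Integral(C2*airyai(-126^(1/3)*b/2) + C3*airybi(-126^(1/3)*b/2), b)


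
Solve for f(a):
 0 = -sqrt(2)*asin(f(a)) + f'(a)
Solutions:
 Integral(1/asin(_y), (_y, f(a))) = C1 + sqrt(2)*a


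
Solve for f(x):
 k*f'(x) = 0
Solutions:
 f(x) = C1


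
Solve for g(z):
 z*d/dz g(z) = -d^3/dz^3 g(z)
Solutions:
 g(z) = C1 + Integral(C2*airyai(-z) + C3*airybi(-z), z)


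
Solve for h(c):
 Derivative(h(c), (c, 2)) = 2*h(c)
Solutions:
 h(c) = C1*exp(-sqrt(2)*c) + C2*exp(sqrt(2)*c)


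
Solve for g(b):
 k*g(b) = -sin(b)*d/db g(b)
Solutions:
 g(b) = C1*exp(k*(-log(cos(b) - 1) + log(cos(b) + 1))/2)


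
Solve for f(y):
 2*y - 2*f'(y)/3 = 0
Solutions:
 f(y) = C1 + 3*y^2/2


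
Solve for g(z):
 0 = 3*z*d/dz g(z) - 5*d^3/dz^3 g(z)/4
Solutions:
 g(z) = C1 + Integral(C2*airyai(12^(1/3)*5^(2/3)*z/5) + C3*airybi(12^(1/3)*5^(2/3)*z/5), z)


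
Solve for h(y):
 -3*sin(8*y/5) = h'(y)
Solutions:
 h(y) = C1 + 15*cos(8*y/5)/8


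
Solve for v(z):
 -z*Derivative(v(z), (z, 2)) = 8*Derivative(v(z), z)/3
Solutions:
 v(z) = C1 + C2/z^(5/3)


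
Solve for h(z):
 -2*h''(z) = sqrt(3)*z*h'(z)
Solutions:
 h(z) = C1 + C2*erf(3^(1/4)*z/2)


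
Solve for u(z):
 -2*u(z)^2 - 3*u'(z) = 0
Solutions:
 u(z) = 3/(C1 + 2*z)


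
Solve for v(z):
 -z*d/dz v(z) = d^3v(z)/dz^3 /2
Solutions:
 v(z) = C1 + Integral(C2*airyai(-2^(1/3)*z) + C3*airybi(-2^(1/3)*z), z)


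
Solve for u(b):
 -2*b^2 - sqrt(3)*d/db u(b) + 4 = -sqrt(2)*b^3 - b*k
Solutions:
 u(b) = C1 + sqrt(6)*b^4/12 - 2*sqrt(3)*b^3/9 + sqrt(3)*b^2*k/6 + 4*sqrt(3)*b/3


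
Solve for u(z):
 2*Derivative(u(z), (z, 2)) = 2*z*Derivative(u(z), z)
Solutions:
 u(z) = C1 + C2*erfi(sqrt(2)*z/2)


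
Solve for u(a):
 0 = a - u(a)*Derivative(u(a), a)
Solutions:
 u(a) = -sqrt(C1 + a^2)
 u(a) = sqrt(C1 + a^2)


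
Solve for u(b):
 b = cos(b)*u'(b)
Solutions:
 u(b) = C1 + Integral(b/cos(b), b)


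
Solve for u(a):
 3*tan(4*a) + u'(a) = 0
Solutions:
 u(a) = C1 + 3*log(cos(4*a))/4


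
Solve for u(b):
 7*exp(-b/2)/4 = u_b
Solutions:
 u(b) = C1 - 7*exp(-b/2)/2


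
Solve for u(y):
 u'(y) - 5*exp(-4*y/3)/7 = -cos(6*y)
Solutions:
 u(y) = C1 - sin(6*y)/6 - 15*exp(-4*y/3)/28


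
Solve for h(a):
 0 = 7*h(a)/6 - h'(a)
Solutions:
 h(a) = C1*exp(7*a/6)


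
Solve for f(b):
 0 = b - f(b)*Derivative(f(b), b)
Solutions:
 f(b) = -sqrt(C1 + b^2)
 f(b) = sqrt(C1 + b^2)


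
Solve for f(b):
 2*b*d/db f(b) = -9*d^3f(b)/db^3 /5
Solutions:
 f(b) = C1 + Integral(C2*airyai(-30^(1/3)*b/3) + C3*airybi(-30^(1/3)*b/3), b)


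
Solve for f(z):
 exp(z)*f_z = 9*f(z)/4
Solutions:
 f(z) = C1*exp(-9*exp(-z)/4)


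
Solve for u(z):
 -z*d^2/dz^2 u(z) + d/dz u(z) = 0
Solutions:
 u(z) = C1 + C2*z^2


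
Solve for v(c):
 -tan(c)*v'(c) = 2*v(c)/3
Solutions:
 v(c) = C1/sin(c)^(2/3)


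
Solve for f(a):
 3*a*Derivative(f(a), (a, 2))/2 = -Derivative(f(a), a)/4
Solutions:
 f(a) = C1 + C2*a^(5/6)


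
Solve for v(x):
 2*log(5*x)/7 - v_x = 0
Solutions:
 v(x) = C1 + 2*x*log(x)/7 - 2*x/7 + 2*x*log(5)/7


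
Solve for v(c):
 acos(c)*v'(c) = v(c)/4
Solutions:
 v(c) = C1*exp(Integral(1/acos(c), c)/4)


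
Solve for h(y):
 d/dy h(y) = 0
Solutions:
 h(y) = C1


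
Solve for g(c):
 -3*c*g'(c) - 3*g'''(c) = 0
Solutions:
 g(c) = C1 + Integral(C2*airyai(-c) + C3*airybi(-c), c)


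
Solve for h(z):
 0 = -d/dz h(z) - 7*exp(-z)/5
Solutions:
 h(z) = C1 + 7*exp(-z)/5


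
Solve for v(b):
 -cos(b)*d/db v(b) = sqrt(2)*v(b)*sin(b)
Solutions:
 v(b) = C1*cos(b)^(sqrt(2))


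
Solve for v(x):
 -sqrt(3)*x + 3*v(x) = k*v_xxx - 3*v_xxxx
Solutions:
 v(x) = C1*exp(x*(k - sqrt(k^2 + 6*12^(1/3)*(k^2 + sqrt(k^4 - 768))^(1/3) + 48*18^(1/3)/(k^2 + sqrt(k^4 - 768))^(1/3)) - sqrt(2)*sqrt(-k^3/sqrt(k^2 + 6*12^(1/3)*(k^2 + sqrt(k^4 - 768))^(1/3) + 48*18^(1/3)/(k^2 + sqrt(k^4 - 768))^(1/3)) + k^2 - 3*12^(1/3)*(k^2 + sqrt(k^4 - 768))^(1/3) - 24*18^(1/3)/(k^2 + sqrt(k^4 - 768))^(1/3)))/12) + C2*exp(x*(k - sqrt(k^2 + 6*12^(1/3)*(k^2 + sqrt(k^4 - 768))^(1/3) + 48*18^(1/3)/(k^2 + sqrt(k^4 - 768))^(1/3)) + sqrt(2)*sqrt(-k^3/sqrt(k^2 + 6*12^(1/3)*(k^2 + sqrt(k^4 - 768))^(1/3) + 48*18^(1/3)/(k^2 + sqrt(k^4 - 768))^(1/3)) + k^2 - 3*12^(1/3)*(k^2 + sqrt(k^4 - 768))^(1/3) - 24*18^(1/3)/(k^2 + sqrt(k^4 - 768))^(1/3)))/12) + C3*exp(x*(k + sqrt(k^2 + 6*12^(1/3)*(k^2 + sqrt(k^4 - 768))^(1/3) + 48*18^(1/3)/(k^2 + sqrt(k^4 - 768))^(1/3)) - sqrt(2)*sqrt(k^3/sqrt(k^2 + 6*12^(1/3)*(k^2 + sqrt(k^4 - 768))^(1/3) + 48*18^(1/3)/(k^2 + sqrt(k^4 - 768))^(1/3)) + k^2 - 3*12^(1/3)*(k^2 + sqrt(k^4 - 768))^(1/3) - 24*18^(1/3)/(k^2 + sqrt(k^4 - 768))^(1/3)))/12) + C4*exp(x*(k + sqrt(k^2 + 6*12^(1/3)*(k^2 + sqrt(k^4 - 768))^(1/3) + 48*18^(1/3)/(k^2 + sqrt(k^4 - 768))^(1/3)) + sqrt(2)*sqrt(k^3/sqrt(k^2 + 6*12^(1/3)*(k^2 + sqrt(k^4 - 768))^(1/3) + 48*18^(1/3)/(k^2 + sqrt(k^4 - 768))^(1/3)) + k^2 - 3*12^(1/3)*(k^2 + sqrt(k^4 - 768))^(1/3) - 24*18^(1/3)/(k^2 + sqrt(k^4 - 768))^(1/3)))/12) + sqrt(3)*x/3


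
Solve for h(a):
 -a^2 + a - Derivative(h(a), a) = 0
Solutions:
 h(a) = C1 - a^3/3 + a^2/2


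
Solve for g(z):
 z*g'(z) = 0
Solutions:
 g(z) = C1


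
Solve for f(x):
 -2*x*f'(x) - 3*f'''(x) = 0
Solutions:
 f(x) = C1 + Integral(C2*airyai(-2^(1/3)*3^(2/3)*x/3) + C3*airybi(-2^(1/3)*3^(2/3)*x/3), x)


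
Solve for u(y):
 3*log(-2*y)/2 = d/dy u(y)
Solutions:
 u(y) = C1 + 3*y*log(-y)/2 + 3*y*(-1 + log(2))/2


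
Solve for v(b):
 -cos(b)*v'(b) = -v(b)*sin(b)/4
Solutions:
 v(b) = C1/cos(b)^(1/4)


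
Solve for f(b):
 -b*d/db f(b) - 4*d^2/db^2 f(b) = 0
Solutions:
 f(b) = C1 + C2*erf(sqrt(2)*b/4)


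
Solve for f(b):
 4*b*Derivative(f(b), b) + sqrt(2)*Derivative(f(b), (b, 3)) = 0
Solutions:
 f(b) = C1 + Integral(C2*airyai(-sqrt(2)*b) + C3*airybi(-sqrt(2)*b), b)


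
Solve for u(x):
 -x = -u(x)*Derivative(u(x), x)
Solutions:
 u(x) = -sqrt(C1 + x^2)
 u(x) = sqrt(C1 + x^2)


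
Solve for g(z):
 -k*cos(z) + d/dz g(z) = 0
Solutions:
 g(z) = C1 + k*sin(z)


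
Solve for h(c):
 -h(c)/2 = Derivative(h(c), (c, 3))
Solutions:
 h(c) = C3*exp(-2^(2/3)*c/2) + (C1*sin(2^(2/3)*sqrt(3)*c/4) + C2*cos(2^(2/3)*sqrt(3)*c/4))*exp(2^(2/3)*c/4)


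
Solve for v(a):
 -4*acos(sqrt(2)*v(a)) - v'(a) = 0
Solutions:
 Integral(1/acos(sqrt(2)*_y), (_y, v(a))) = C1 - 4*a


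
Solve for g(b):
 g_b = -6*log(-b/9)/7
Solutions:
 g(b) = C1 - 6*b*log(-b)/7 + 6*b*(1 + 2*log(3))/7


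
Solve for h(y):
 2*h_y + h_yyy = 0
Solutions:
 h(y) = C1 + C2*sin(sqrt(2)*y) + C3*cos(sqrt(2)*y)


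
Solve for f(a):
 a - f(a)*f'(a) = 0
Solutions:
 f(a) = -sqrt(C1 + a^2)
 f(a) = sqrt(C1 + a^2)


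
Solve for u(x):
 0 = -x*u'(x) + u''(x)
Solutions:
 u(x) = C1 + C2*erfi(sqrt(2)*x/2)


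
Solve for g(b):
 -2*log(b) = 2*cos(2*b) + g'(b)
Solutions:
 g(b) = C1 - 2*b*log(b) + 2*b - sin(2*b)


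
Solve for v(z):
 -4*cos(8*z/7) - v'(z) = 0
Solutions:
 v(z) = C1 - 7*sin(8*z/7)/2


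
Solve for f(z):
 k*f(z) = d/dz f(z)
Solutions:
 f(z) = C1*exp(k*z)


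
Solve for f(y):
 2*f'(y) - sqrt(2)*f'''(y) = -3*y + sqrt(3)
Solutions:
 f(y) = C1 + C2*exp(-2^(1/4)*y) + C3*exp(2^(1/4)*y) - 3*y^2/4 + sqrt(3)*y/2


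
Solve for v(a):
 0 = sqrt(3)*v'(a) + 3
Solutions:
 v(a) = C1 - sqrt(3)*a


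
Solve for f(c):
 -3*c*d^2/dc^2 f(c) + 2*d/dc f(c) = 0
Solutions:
 f(c) = C1 + C2*c^(5/3)


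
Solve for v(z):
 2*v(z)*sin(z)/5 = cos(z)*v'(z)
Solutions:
 v(z) = C1/cos(z)^(2/5)


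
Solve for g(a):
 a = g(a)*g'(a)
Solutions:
 g(a) = -sqrt(C1 + a^2)
 g(a) = sqrt(C1 + a^2)


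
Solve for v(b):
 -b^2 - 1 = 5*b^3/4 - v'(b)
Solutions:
 v(b) = C1 + 5*b^4/16 + b^3/3 + b


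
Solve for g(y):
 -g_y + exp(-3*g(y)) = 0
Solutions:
 g(y) = log(C1 + 3*y)/3
 g(y) = log((-3^(1/3) - 3^(5/6)*I)*(C1 + y)^(1/3)/2)
 g(y) = log((-3^(1/3) + 3^(5/6)*I)*(C1 + y)^(1/3)/2)


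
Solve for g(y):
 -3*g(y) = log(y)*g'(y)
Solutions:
 g(y) = C1*exp(-3*li(y))


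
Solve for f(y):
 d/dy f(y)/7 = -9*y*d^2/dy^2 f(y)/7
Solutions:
 f(y) = C1 + C2*y^(8/9)


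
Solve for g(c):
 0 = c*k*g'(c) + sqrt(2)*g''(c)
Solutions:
 g(c) = Piecewise((-2^(3/4)*sqrt(pi)*C1*erf(2^(1/4)*c*sqrt(k)/2)/(2*sqrt(k)) - C2, (k > 0) | (k < 0)), (-C1*c - C2, True))


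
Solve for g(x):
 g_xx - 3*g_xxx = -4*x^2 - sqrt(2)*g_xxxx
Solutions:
 g(x) = C1 + C2*x + C3*exp(sqrt(2)*x*(3 - sqrt(9 - 4*sqrt(2)))/4) + C4*exp(sqrt(2)*x*(sqrt(9 - 4*sqrt(2)) + 3)/4) - x^4/3 - 4*x^3 + 4*x^2*(-9 + sqrt(2))


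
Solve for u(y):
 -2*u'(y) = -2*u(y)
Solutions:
 u(y) = C1*exp(y)


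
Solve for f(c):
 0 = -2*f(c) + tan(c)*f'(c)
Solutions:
 f(c) = C1*sin(c)^2


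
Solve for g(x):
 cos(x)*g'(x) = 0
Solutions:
 g(x) = C1


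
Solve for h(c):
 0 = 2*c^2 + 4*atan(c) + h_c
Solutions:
 h(c) = C1 - 2*c^3/3 - 4*c*atan(c) + 2*log(c^2 + 1)


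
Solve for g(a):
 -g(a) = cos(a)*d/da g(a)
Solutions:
 g(a) = C1*sqrt(sin(a) - 1)/sqrt(sin(a) + 1)


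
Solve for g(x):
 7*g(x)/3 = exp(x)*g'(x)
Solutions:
 g(x) = C1*exp(-7*exp(-x)/3)


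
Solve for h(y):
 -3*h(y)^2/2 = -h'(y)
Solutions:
 h(y) = -2/(C1 + 3*y)


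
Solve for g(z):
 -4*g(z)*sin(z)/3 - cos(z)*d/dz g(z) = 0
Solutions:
 g(z) = C1*cos(z)^(4/3)


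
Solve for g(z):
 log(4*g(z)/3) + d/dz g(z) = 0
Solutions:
 Integral(1/(log(_y) - log(3) + 2*log(2)), (_y, g(z))) = C1 - z


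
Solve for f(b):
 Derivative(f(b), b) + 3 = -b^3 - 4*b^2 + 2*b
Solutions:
 f(b) = C1 - b^4/4 - 4*b^3/3 + b^2 - 3*b


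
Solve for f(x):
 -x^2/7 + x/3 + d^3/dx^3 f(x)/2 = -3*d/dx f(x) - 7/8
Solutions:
 f(x) = C1 + C2*sin(sqrt(6)*x) + C3*cos(sqrt(6)*x) + x^3/63 - x^2/18 - 155*x/504


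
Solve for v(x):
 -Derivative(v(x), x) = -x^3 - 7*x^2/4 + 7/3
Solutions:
 v(x) = C1 + x^4/4 + 7*x^3/12 - 7*x/3


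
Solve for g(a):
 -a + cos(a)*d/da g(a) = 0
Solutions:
 g(a) = C1 + Integral(a/cos(a), a)


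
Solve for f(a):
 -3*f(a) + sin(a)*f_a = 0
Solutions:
 f(a) = C1*(cos(a) - 1)^(3/2)/(cos(a) + 1)^(3/2)


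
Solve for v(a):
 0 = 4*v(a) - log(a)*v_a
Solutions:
 v(a) = C1*exp(4*li(a))


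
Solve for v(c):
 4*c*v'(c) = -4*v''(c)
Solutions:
 v(c) = C1 + C2*erf(sqrt(2)*c/2)


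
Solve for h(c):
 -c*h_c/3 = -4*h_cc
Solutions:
 h(c) = C1 + C2*erfi(sqrt(6)*c/12)


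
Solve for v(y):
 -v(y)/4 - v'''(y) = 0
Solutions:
 v(y) = C3*exp(-2^(1/3)*y/2) + (C1*sin(2^(1/3)*sqrt(3)*y/4) + C2*cos(2^(1/3)*sqrt(3)*y/4))*exp(2^(1/3)*y/4)


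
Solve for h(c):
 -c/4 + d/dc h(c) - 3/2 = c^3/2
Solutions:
 h(c) = C1 + c^4/8 + c^2/8 + 3*c/2


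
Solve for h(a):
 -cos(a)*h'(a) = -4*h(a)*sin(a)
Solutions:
 h(a) = C1/cos(a)^4


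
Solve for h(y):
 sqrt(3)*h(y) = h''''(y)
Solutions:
 h(y) = C1*exp(-3^(1/8)*y) + C2*exp(3^(1/8)*y) + C3*sin(3^(1/8)*y) + C4*cos(3^(1/8)*y)


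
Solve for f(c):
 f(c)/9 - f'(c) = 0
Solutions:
 f(c) = C1*exp(c/9)


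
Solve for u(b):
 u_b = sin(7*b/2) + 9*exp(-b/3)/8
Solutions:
 u(b) = C1 - 2*cos(7*b/2)/7 - 27*exp(-b/3)/8


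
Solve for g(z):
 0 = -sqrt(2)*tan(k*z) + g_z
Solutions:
 g(z) = C1 + sqrt(2)*Piecewise((-log(cos(k*z))/k, Ne(k, 0)), (0, True))


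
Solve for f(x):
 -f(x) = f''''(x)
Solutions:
 f(x) = (C1*sin(sqrt(2)*x/2) + C2*cos(sqrt(2)*x/2))*exp(-sqrt(2)*x/2) + (C3*sin(sqrt(2)*x/2) + C4*cos(sqrt(2)*x/2))*exp(sqrt(2)*x/2)


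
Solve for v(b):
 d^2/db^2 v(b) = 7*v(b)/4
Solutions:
 v(b) = C1*exp(-sqrt(7)*b/2) + C2*exp(sqrt(7)*b/2)


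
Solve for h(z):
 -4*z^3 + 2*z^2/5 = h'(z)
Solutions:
 h(z) = C1 - z^4 + 2*z^3/15


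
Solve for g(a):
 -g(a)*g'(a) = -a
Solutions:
 g(a) = -sqrt(C1 + a^2)
 g(a) = sqrt(C1 + a^2)


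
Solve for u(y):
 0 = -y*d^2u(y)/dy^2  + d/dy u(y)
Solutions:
 u(y) = C1 + C2*y^2


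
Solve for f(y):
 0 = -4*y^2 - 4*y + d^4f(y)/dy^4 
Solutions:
 f(y) = C1 + C2*y + C3*y^2 + C4*y^3 + y^6/90 + y^5/30


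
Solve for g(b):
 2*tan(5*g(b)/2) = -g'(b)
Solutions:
 g(b) = -2*asin(C1*exp(-5*b))/5 + 2*pi/5
 g(b) = 2*asin(C1*exp(-5*b))/5


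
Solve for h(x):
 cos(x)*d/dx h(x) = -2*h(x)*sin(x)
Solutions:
 h(x) = C1*cos(x)^2


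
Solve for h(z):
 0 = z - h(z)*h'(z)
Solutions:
 h(z) = -sqrt(C1 + z^2)
 h(z) = sqrt(C1 + z^2)


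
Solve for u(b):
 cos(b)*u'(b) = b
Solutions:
 u(b) = C1 + Integral(b/cos(b), b)


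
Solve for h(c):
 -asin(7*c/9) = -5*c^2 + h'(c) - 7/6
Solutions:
 h(c) = C1 + 5*c^3/3 - c*asin(7*c/9) + 7*c/6 - sqrt(81 - 49*c^2)/7


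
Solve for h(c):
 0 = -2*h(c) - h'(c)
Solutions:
 h(c) = C1*exp(-2*c)


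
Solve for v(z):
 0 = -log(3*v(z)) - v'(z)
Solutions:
 Integral(1/(log(_y) + log(3)), (_y, v(z))) = C1 - z


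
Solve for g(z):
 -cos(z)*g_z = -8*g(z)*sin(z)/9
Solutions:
 g(z) = C1/cos(z)^(8/9)


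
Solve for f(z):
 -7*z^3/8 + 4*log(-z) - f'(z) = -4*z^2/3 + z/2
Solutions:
 f(z) = C1 - 7*z^4/32 + 4*z^3/9 - z^2/4 + 4*z*log(-z) - 4*z


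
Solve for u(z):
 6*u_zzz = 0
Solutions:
 u(z) = C1 + C2*z + C3*z^2


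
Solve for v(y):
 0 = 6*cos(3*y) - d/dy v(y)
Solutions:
 v(y) = C1 + 2*sin(3*y)


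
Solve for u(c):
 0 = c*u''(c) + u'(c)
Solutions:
 u(c) = C1 + C2*log(c)


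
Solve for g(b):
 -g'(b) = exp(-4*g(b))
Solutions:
 g(b) = log(-I*(C1 - 4*b)^(1/4))
 g(b) = log(I*(C1 - 4*b)^(1/4))
 g(b) = log(-(C1 - 4*b)^(1/4))
 g(b) = log(C1 - 4*b)/4


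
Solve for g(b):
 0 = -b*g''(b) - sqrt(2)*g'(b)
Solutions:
 g(b) = C1 + C2*b^(1 - sqrt(2))


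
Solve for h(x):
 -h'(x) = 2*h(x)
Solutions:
 h(x) = C1*exp(-2*x)


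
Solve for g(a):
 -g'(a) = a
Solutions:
 g(a) = C1 - a^2/2


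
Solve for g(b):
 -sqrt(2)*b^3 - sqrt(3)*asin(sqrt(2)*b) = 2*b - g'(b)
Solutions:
 g(b) = C1 + sqrt(2)*b^4/4 + b^2 + sqrt(3)*(b*asin(sqrt(2)*b) + sqrt(2)*sqrt(1 - 2*b^2)/2)
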